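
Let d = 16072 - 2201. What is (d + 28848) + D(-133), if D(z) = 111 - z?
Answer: 42963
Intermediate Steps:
d = 13871
(d + 28848) + D(-133) = (13871 + 28848) + (111 - 1*(-133)) = 42719 + (111 + 133) = 42719 + 244 = 42963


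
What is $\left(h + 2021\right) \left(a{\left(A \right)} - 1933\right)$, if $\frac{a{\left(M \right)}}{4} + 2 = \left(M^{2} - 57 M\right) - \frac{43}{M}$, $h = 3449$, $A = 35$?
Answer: $- \frac{192442258}{7} \approx -2.7492 \cdot 10^{7}$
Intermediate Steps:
$a{\left(M \right)} = -8 - 228 M - \frac{172}{M} + 4 M^{2}$ ($a{\left(M \right)} = -8 + 4 \left(\left(M^{2} - 57 M\right) - \frac{43}{M}\right) = -8 + 4 \left(M^{2} - 57 M - \frac{43}{M}\right) = -8 - \left(- 4 M^{2} + \frac{172}{M} + 228 M\right) = -8 - 228 M - \frac{172}{M} + 4 M^{2}$)
$\left(h + 2021\right) \left(a{\left(A \right)} - 1933\right) = \left(3449 + 2021\right) \left(\left(-8 - 7980 - \frac{172}{35} + 4 \cdot 35^{2}\right) - 1933\right) = 5470 \left(\left(-8 - 7980 - \frac{172}{35} + 4 \cdot 1225\right) - 1933\right) = 5470 \left(\left(-8 - 7980 - \frac{172}{35} + 4900\right) - 1933\right) = 5470 \left(- \frac{108252}{35} - 1933\right) = 5470 \left(- \frac{175907}{35}\right) = - \frac{192442258}{7}$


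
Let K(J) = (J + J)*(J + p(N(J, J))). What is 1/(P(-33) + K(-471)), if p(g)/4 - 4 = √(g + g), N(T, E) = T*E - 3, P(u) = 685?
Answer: -429295/6114939563999 - 7536*√110919/6114939563999 ≈ -4.8065e-7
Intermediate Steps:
N(T, E) = -3 + E*T (N(T, E) = E*T - 3 = -3 + E*T)
p(g) = 16 + 4*√2*√g (p(g) = 16 + 4*√(g + g) = 16 + 4*√(2*g) = 16 + 4*(√2*√g) = 16 + 4*√2*√g)
K(J) = 2*J*(16 + J + 4*√2*√(-3 + J²)) (K(J) = (J + J)*(J + (16 + 4*√2*√(-3 + J*J))) = (2*J)*(J + (16 + 4*√2*√(-3 + J²))) = (2*J)*(16 + J + 4*√2*√(-3 + J²)) = 2*J*(16 + J + 4*√2*√(-3 + J²)))
1/(P(-33) + K(-471)) = 1/(685 + 2*(-471)*(16 - 471 + 4*√(-6 + 2*(-471)²))) = 1/(685 + 2*(-471)*(16 - 471 + 4*√(-6 + 2*221841))) = 1/(685 + 2*(-471)*(16 - 471 + 4*√(-6 + 443682))) = 1/(685 + 2*(-471)*(16 - 471 + 4*√443676)) = 1/(685 + 2*(-471)*(16 - 471 + 4*(2*√110919))) = 1/(685 + 2*(-471)*(16 - 471 + 8*√110919)) = 1/(685 + 2*(-471)*(-455 + 8*√110919)) = 1/(685 + (428610 - 7536*√110919)) = 1/(429295 - 7536*√110919)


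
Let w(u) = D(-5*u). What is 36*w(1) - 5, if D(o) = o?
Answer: -185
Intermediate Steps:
w(u) = -5*u
36*w(1) - 5 = 36*(-5*1) - 5 = 36*(-5) - 5 = -180 - 5 = -185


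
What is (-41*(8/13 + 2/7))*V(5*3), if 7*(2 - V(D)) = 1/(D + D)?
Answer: -704339/9555 ≈ -73.714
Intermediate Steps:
V(D) = 2 - 1/(14*D) (V(D) = 2 - 1/(7*(D + D)) = 2 - 1/(2*D)/7 = 2 - 1/(14*D))
(-41*(8/13 + 2/7))*V(5*3) = (-41*(8/13 + 2/7))*(2 - 1/(14*(5*3))) = (-41*(8*(1/13) + 2*(⅐)))*(2 - 1/14/15) = (-41*(8/13 + 2/7))*(2 - 1/14*1/15) = (-41*82/91)*(2 - 1/210) = -3362/91*419/210 = -704339/9555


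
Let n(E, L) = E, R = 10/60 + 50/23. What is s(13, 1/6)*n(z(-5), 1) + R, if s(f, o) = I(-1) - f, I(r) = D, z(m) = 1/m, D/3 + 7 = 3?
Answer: 1013/138 ≈ 7.3406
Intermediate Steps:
D = -12 (D = -21 + 3*3 = -21 + 9 = -12)
R = 323/138 (R = 10*(1/60) + 50*(1/23) = ⅙ + 50/23 = 323/138 ≈ 2.3406)
I(r) = -12
s(f, o) = -12 - f
s(13, 1/6)*n(z(-5), 1) + R = (-12 - 1*13)/(-5) + 323/138 = (-12 - 13)*(-⅕) + 323/138 = -25*(-⅕) + 323/138 = 5 + 323/138 = 1013/138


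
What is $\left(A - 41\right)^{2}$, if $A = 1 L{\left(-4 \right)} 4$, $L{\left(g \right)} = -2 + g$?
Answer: $4225$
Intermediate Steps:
$A = -24$ ($A = 1 \left(-2 - 4\right) 4 = 1 \left(-6\right) 4 = \left(-6\right) 4 = -24$)
$\left(A - 41\right)^{2} = \left(-24 - 41\right)^{2} = \left(-65\right)^{2} = 4225$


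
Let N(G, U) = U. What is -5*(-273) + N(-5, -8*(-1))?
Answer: 1373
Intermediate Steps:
-5*(-273) + N(-5, -8*(-1)) = -5*(-273) - 8*(-1) = 1365 + 8 = 1373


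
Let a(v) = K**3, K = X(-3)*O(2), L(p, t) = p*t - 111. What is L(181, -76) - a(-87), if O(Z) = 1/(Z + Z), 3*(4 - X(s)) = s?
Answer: -887613/64 ≈ -13869.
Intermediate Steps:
X(s) = 4 - s/3
O(Z) = 1/(2*Z)
L(p, t) = -111 + p*t
K = 5/4 (K = (4 - 1/3*(-3))*((1/2)/2) = (4 + 1)*((1/2)*(1/2)) = 5*(1/4) = 5/4 ≈ 1.2500)
a(v) = 125/64 (a(v) = (5/4)**3 = 125/64)
L(181, -76) - a(-87) = (-111 + 181*(-76)) - 1*125/64 = (-111 - 13756) - 125/64 = -13867 - 125/64 = -887613/64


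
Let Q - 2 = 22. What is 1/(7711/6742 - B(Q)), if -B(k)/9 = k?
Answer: 6742/1463983 ≈ 0.0046052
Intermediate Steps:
Q = 24 (Q = 2 + 22 = 24)
B(k) = -9*k
1/(7711/6742 - B(Q)) = 1/(7711/6742 - (-9)*24) = 1/(7711*(1/6742) - 1*(-216)) = 1/(7711/6742 + 216) = 1/(1463983/6742) = 6742/1463983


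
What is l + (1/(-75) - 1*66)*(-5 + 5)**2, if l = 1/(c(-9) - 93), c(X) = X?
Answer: -1/102 ≈ -0.0098039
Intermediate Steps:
l = -1/102 (l = 1/(-9 - 93) = 1/(-102) = -1/102 ≈ -0.0098039)
l + (1/(-75) - 1*66)*(-5 + 5)**2 = -1/102 + (1/(-75) - 1*66)*(-5 + 5)**2 = -1/102 + (-1/75 - 66)*0**2 = -1/102 - 4951/75*0 = -1/102 + 0 = -1/102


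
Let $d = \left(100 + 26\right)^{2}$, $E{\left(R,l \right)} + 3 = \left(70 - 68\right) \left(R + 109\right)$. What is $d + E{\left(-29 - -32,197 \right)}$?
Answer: $16097$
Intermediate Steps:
$E{\left(R,l \right)} = 215 + 2 R$ ($E{\left(R,l \right)} = -3 + \left(70 - 68\right) \left(R + 109\right) = -3 + 2 \left(109 + R\right) = -3 + \left(218 + 2 R\right) = 215 + 2 R$)
$d = 15876$ ($d = 126^{2} = 15876$)
$d + E{\left(-29 - -32,197 \right)} = 15876 + \left(215 + 2 \left(-29 - -32\right)\right) = 15876 + \left(215 + 2 \left(-29 + 32\right)\right) = 15876 + \left(215 + 2 \cdot 3\right) = 15876 + \left(215 + 6\right) = 15876 + 221 = 16097$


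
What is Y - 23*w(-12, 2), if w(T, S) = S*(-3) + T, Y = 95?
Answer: 509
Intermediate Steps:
w(T, S) = T - 3*S (w(T, S) = -3*S + T = T - 3*S)
Y - 23*w(-12, 2) = 95 - 23*(-12 - 3*2) = 95 - 23*(-12 - 6) = 95 - 23*(-18) = 95 + 414 = 509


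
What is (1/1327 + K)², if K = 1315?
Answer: 3045045940036/1760929 ≈ 1.7292e+6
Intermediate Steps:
(1/1327 + K)² = (1/1327 + 1315)² = (1745006/1327)² = 3045045940036/1760929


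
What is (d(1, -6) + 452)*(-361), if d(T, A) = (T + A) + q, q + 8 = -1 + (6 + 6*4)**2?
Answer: -483018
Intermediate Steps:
q = 891 (q = -8 + (-1 + (6 + 6*4)**2) = -8 + (-1 + (6 + 24)**2) = -8 + (-1 + 30**2) = -8 + (-1 + 900) = -8 + 899 = 891)
d(T, A) = 891 + A + T (d(T, A) = (T + A) + 891 = (A + T) + 891 = 891 + A + T)
(d(1, -6) + 452)*(-361) = ((891 - 6 + 1) + 452)*(-361) = (886 + 452)*(-361) = 1338*(-361) = -483018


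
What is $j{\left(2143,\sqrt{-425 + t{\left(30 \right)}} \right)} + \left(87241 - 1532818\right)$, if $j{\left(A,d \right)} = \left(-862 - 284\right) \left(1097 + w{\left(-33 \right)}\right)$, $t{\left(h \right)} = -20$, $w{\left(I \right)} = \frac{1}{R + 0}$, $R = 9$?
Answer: $- \frac{8108599}{3} \approx -2.7029 \cdot 10^{6}$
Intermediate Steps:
$w{\left(I \right)} = \frac{1}{9}$ ($w{\left(I \right)} = \frac{1}{9 + 0} = \frac{1}{9}$)
$j{\left(A,d \right)} = - \frac{3771868}{3}$ ($j{\left(A,d \right)} = \left(-862 - 284\right) \left(1097 + \frac{1}{9}\right) = \left(-1146\right) \frac{9874}{9} = - \frac{3771868}{3}$)
$j{\left(2143,\sqrt{-425 + t{\left(30 \right)}} \right)} + \left(87241 - 1532818\right) = - \frac{3771868}{3} + \left(87241 - 1532818\right) = - \frac{3771868}{3} - 1445577 = - \frac{8108599}{3}$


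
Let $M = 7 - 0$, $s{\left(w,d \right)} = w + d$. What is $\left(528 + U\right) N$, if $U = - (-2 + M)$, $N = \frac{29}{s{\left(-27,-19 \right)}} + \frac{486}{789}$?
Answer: $- \frac{91525}{12098} \approx -7.5653$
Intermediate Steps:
$s{\left(w,d \right)} = d + w$
$N = - \frac{175}{12098}$ ($N = \frac{29}{-19 - 27} + \frac{486}{789} = \frac{29}{-46} + 486 \cdot \frac{1}{789} = 29 \left(- \frac{1}{46}\right) + \frac{162}{263} = - \frac{29}{46} + \frac{162}{263} = - \frac{175}{12098} \approx -0.014465$)
$M = 7$ ($M = 7 + 0 = 7$)
$U = -5$ ($U = - (-2 + 7) = \left(-1\right) 5 = -5$)
$\left(528 + U\right) N = \left(528 - 5\right) \left(- \frac{175}{12098}\right) = 523 \left(- \frac{175}{12098}\right) = - \frac{91525}{12098}$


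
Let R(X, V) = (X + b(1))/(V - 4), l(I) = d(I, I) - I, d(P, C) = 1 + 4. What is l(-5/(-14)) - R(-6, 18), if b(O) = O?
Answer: 5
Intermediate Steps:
d(P, C) = 5
l(I) = 5 - I
R(X, V) = (1 + X)/(-4 + V) (R(X, V) = (X + 1)/(V - 4) = (1 + X)/(-4 + V))
l(-5/(-14)) - R(-6, 18) = (5 - (-5)/(-14)) - (1 - 6)/(-4 + 18) = (5 - (-5)*(-1)/14) - (-5)/14 = (5 - 1*5/14) - (-5)/14 = (5 - 5/14) - 1*(-5/14) = 65/14 + 5/14 = 5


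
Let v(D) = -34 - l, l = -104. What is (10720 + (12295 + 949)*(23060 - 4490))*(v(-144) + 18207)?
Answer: 4495261048600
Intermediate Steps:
v(D) = 70 (v(D) = -34 - 1*(-104) = -34 + 104 = 70)
(10720 + (12295 + 949)*(23060 - 4490))*(v(-144) + 18207) = (10720 + (12295 + 949)*(23060 - 4490))*(70 + 18207) = (10720 + 13244*18570)*18277 = (10720 + 245941080)*18277 = 245951800*18277 = 4495261048600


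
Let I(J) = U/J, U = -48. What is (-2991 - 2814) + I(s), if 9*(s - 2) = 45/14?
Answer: -64079/11 ≈ -5825.4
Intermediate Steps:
s = 33/14 (s = 2 + (45/14)/9 = 2 + (45*(1/14))/9 = 2 + (⅑)*(45/14) = 2 + 5/14 = 33/14 ≈ 2.3571)
I(J) = -48/J
(-2991 - 2814) + I(s) = (-2991 - 2814) - 48/33/14 = -5805 - 48*14/33 = -5805 - 224/11 = -64079/11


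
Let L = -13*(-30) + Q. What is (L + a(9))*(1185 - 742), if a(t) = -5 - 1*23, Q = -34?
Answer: 145304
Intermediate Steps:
a(t) = -28 (a(t) = -5 - 23 = -28)
L = 356 (L = -13*(-30) - 34 = 390 - 34 = 356)
(L + a(9))*(1185 - 742) = (356 - 28)*(1185 - 742) = 328*443 = 145304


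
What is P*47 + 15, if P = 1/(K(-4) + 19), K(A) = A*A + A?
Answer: 512/31 ≈ 16.516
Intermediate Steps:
K(A) = A + A² (K(A) = A² + A = A + A²)
P = 1/31 (P = 1/(-4*(1 - 4) + 19) = 1/(-4*(-3) + 19) = 1/(12 + 19) = 1/31 ≈ 0.032258)
P*47 + 15 = (1/31)*47 + 15 = 47/31 + 15 = 512/31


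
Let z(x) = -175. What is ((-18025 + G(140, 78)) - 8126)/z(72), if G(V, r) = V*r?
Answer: 15231/175 ≈ 87.034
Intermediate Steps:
((-18025 + G(140, 78)) - 8126)/z(72) = ((-18025 + 140*78) - 8126)/(-175) = ((-18025 + 10920) - 8126)*(-1/175) = (-7105 - 8126)*(-1/175) = -15231*(-1/175) = 15231/175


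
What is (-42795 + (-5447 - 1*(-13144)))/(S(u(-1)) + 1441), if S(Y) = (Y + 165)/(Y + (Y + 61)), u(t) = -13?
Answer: -1228430/50587 ≈ -24.284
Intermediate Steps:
S(Y) = (165 + Y)/(61 + 2*Y) (S(Y) = (165 + Y)/(Y + (61 + Y)) = (165 + Y)/(61 + 2*Y))
(-42795 + (-5447 - 1*(-13144)))/(S(u(-1)) + 1441) = (-42795 + (-5447 - 1*(-13144)))/((165 - 13)/(61 + 2*(-13)) + 1441) = (-42795 + (-5447 + 13144))/(152/(61 - 26) + 1441) = (-42795 + 7697)/(152/35 + 1441) = -35098/((1/35)*152 + 1441) = -35098/(152/35 + 1441) = -35098/50587/35 = -35098*35/50587 = -1228430/50587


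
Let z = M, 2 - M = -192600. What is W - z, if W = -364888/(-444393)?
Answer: -85590615698/444393 ≈ -1.9260e+5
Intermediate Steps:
W = 364888/444393 (W = -364888*(-1/444393) = 364888/444393 ≈ 0.82109)
M = 192602 (M = 2 - 1*(-192600) = 2 + 192600 = 192602)
z = 192602
W - z = 364888/444393 - 1*192602 = 364888/444393 - 192602 = -85590615698/444393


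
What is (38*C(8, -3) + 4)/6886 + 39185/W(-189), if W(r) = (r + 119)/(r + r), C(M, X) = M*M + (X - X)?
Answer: 728536575/3443 ≈ 2.1160e+5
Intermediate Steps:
C(M, X) = M² (C(M, X) = M² + 0 = M²)
W(r) = (119 + r)/(2*r) (W(r) = (119 + r)/((2*r)) = (119 + r)*(1/(2*r)) = (119 + r)/(2*r))
(38*C(8, -3) + 4)/6886 + 39185/W(-189) = (38*8² + 4)/6886 + 39185/(((½)*(119 - 189)/(-189))) = (38*64 + 4)*(1/6886) + 39185/(((½)*(-1/189)*(-70))) = (2432 + 4)*(1/6886) + 39185/(5/27) = 2436*(1/6886) + 39185*(27/5) = 1218/3443 + 211599 = 728536575/3443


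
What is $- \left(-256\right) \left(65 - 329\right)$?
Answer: $-67584$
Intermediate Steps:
$- \left(-256\right) \left(65 - 329\right) = - \left(-256\right) \left(-264\right) = \left(-1\right) 67584 = -67584$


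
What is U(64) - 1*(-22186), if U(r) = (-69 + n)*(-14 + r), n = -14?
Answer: 18036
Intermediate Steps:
U(r) = 1162 - 83*r (U(r) = (-69 - 14)*(-14 + r) = -83*(-14 + r) = 1162 - 83*r)
U(64) - 1*(-22186) = (1162 - 83*64) - 1*(-22186) = (1162 - 5312) + 22186 = -4150 + 22186 = 18036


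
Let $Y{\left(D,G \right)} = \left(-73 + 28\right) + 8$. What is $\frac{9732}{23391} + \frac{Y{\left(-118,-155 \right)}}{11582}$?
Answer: $\frac{37283519}{90304854} \approx 0.41286$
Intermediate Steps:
$Y{\left(D,G \right)} = -37$ ($Y{\left(D,G \right)} = -45 + 8 = -37$)
$\frac{9732}{23391} + \frac{Y{\left(-118,-155 \right)}}{11582} = \frac{9732}{23391} - \frac{37}{11582} = 9732 \cdot \frac{1}{23391} - \frac{37}{11582} = \frac{3244}{7797} - \frac{37}{11582} = \frac{37283519}{90304854}$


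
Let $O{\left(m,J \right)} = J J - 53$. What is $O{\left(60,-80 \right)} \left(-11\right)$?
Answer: $-69817$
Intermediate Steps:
$O{\left(m,J \right)} = -53 + J^{2}$ ($O{\left(m,J \right)} = J^{2} - 53 = -53 + J^{2}$)
$O{\left(60,-80 \right)} \left(-11\right) = \left(-53 + \left(-80\right)^{2}\right) \left(-11\right) = \left(-53 + 6400\right) \left(-11\right) = 6347 \left(-11\right) = -69817$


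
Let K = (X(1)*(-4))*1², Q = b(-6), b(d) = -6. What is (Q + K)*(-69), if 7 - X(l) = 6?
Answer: 690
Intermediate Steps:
X(l) = 1 (X(l) = 7 - 1*6 = 7 - 6 = 1)
Q = -6
K = -4 (K = (1*(-4))*1² = -4*1 = -4)
(Q + K)*(-69) = (-6 - 4)*(-69) = -10*(-69) = 690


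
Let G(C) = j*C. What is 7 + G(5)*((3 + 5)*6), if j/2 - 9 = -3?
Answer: 2887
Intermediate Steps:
j = 12 (j = 18 + 2*(-3) = 18 - 6 = 12)
G(C) = 12*C
7 + G(5)*((3 + 5)*6) = 7 + (12*5)*((3 + 5)*6) = 7 + 60*(8*6) = 7 + 60*48 = 7 + 2880 = 2887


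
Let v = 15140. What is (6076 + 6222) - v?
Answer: -2842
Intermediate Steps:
(6076 + 6222) - v = (6076 + 6222) - 1*15140 = 12298 - 15140 = -2842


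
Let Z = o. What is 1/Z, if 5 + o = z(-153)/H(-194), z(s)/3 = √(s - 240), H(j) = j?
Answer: -188180/944437 + 582*I*√393/944437 ≈ -0.19925 + 0.012216*I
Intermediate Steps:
z(s) = 3*√(-240 + s) (z(s) = 3*√(s - 240) = 3*√(-240 + s))
o = -5 - 3*I*√393/194 (o = -5 + (3*√(-240 - 153))/(-194) = -5 + (3*√(-393))*(-1/194) = -5 + (3*(I*√393))*(-1/194) = -5 + (3*I*√393)*(-1/194) = -5 - 3*I*√393/194 ≈ -5.0 - 0.30656*I)
Z = -5 - 3*I*√393/194 ≈ -5.0 - 0.30656*I
1/Z = 1/(-5 - 3*I*√393/194)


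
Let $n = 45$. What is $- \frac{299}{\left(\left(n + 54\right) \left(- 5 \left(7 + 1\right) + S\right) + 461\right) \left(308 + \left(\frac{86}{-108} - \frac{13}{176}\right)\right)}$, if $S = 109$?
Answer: $- \frac{355212}{2660633863} \approx -0.00013351$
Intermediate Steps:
$- \frac{299}{\left(\left(n + 54\right) \left(- 5 \left(7 + 1\right) + S\right) + 461\right) \left(308 + \left(\frac{86}{-108} - \frac{13}{176}\right)\right)} = - \frac{299}{\left(\left(45 + 54\right) \left(- 5 \left(7 + 1\right) + 109\right) + 461\right) \left(308 + \left(\frac{86}{-108} - \frac{13}{176}\right)\right)} = - \frac{299}{\left(99 \left(\left(-5\right) 8 + 109\right) + 461\right) \left(308 + \left(86 \left(- \frac{1}{108}\right) - \frac{13}{176}\right)\right)} = - \frac{299}{\left(99 \left(-40 + 109\right) + 461\right) \left(308 - \frac{4135}{4752}\right)} = - \frac{299}{\left(99 \cdot 69 + 461\right) \left(308 - \frac{4135}{4752}\right)} = - \frac{299}{\left(6831 + 461\right) \frac{1459481}{4752}} = - \frac{299}{7292 \cdot \frac{1459481}{4752}} = - \frac{299}{\frac{2660633863}{1188}} = \left(-299\right) \frac{1188}{2660633863} = - \frac{355212}{2660633863}$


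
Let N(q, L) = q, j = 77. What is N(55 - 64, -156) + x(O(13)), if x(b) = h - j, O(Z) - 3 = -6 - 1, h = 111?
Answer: 25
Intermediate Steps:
O(Z) = -4 (O(Z) = 3 + (-6 - 1) = 3 - 7 = -4)
x(b) = 34 (x(b) = 111 - 1*77 = 111 - 77 = 34)
N(55 - 64, -156) + x(O(13)) = (55 - 64) + 34 = -9 + 34 = 25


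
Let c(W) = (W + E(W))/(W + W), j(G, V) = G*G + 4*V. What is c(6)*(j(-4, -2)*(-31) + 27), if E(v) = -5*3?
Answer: 663/4 ≈ 165.75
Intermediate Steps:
E(v) = -15
j(G, V) = G² + 4*V
c(W) = (-15 + W)/(2*W) (c(W) = (W - 15)/(W + W) = (-15 + W)/((2*W)) = (-15 + W)*(1/(2*W)) = (-15 + W)/(2*W))
c(6)*(j(-4, -2)*(-31) + 27) = ((½)*(-15 + 6)/6)*(((-4)² + 4*(-2))*(-31) + 27) = ((½)*(⅙)*(-9))*((16 - 8)*(-31) + 27) = -3*(8*(-31) + 27)/4 = -3*(-248 + 27)/4 = -¾*(-221) = 663/4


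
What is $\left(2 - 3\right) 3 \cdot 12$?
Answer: $-36$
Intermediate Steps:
$\left(2 - 3\right) 3 \cdot 12 = \left(-1\right) 3 \cdot 12 = \left(-3\right) 12 = -36$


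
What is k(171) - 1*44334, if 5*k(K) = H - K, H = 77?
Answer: -221764/5 ≈ -44353.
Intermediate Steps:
k(K) = 77/5 - K/5 (k(K) = (77 - K)/5 = 77/5 - K/5)
k(171) - 1*44334 = (77/5 - ⅕*171) - 1*44334 = (77/5 - 171/5) - 44334 = -94/5 - 44334 = -221764/5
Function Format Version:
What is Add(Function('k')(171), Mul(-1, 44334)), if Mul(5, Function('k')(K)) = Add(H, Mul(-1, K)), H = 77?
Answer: Rational(-221764, 5) ≈ -44353.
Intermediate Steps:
Function('k')(K) = Add(Rational(77, 5), Mul(Rational(-1, 5), K)) (Function('k')(K) = Mul(Rational(1, 5), Add(77, Mul(-1, K))) = Add(Rational(77, 5), Mul(Rational(-1, 5), K)))
Add(Function('k')(171), Mul(-1, 44334)) = Add(Add(Rational(77, 5), Mul(Rational(-1, 5), 171)), Mul(-1, 44334)) = Add(Add(Rational(77, 5), Rational(-171, 5)), -44334) = Add(Rational(-94, 5), -44334) = Rational(-221764, 5)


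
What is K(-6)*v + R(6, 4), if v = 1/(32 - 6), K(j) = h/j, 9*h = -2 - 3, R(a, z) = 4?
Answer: 5621/1404 ≈ 4.0036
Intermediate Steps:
h = -5/9 (h = (-2 - 3)/9 = (1/9)*(-5) = -5/9 ≈ -0.55556)
K(j) = -5/(9*j)
v = 1/26 ≈ 0.038462
K(-6)*v + R(6, 4) = -5/9/(-6)*(1/26) + 4 = -5/9*(-1/6)*(1/26) + 4 = (5/54)*(1/26) + 4 = 5/1404 + 4 = 5621/1404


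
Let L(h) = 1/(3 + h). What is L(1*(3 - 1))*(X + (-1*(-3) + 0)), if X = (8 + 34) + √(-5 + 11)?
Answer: 9 + √6/5 ≈ 9.4899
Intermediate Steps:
X = 42 + √6 ≈ 44.449
L(1*(3 - 1))*(X + (-1*(-3) + 0)) = ((42 + √6) + (-1*(-3) + 0))/(3 + 1*(3 - 1)) = ((42 + √6) + (3 + 0))/(3 + 1*2) = ((42 + √6) + 3)/(3 + 2) = (45 + √6)/5 = 9 + √6/5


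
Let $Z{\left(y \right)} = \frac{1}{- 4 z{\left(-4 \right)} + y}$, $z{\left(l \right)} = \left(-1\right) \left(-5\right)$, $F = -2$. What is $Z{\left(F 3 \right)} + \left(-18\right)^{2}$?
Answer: $\frac{8423}{26} \approx 323.96$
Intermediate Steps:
$z{\left(l \right)} = 5$
$Z{\left(y \right)} = \frac{1}{-20 + y}$ ($Z{\left(y \right)} = \frac{1}{\left(-4\right) 5 + y} = \frac{1}{-20 + y}$)
$Z{\left(F 3 \right)} + \left(-18\right)^{2} = \frac{1}{-20 - 6} + \left(-18\right)^{2} = \frac{1}{-20 - 6} + 324 = \frac{1}{-26} + 324 = - \frac{1}{26} + 324 = \frac{8423}{26}$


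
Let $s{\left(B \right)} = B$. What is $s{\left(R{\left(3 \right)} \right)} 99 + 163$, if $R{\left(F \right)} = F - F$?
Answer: $163$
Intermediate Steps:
$R{\left(F \right)} = 0$
$s{\left(R{\left(3 \right)} \right)} 99 + 163 = 0 \cdot 99 + 163 = 0 + 163 = 163$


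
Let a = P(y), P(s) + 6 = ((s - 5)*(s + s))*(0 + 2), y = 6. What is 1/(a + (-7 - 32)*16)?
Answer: -1/606 ≈ -0.0016502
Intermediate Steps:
P(s) = -6 + 4*s*(-5 + s) (P(s) = -6 + ((s - 5)*(s + s))*(0 + 2) = -6 + ((-5 + s)*(2*s))*2 = -6 + (2*s*(-5 + s))*2 = -6 + 4*s*(-5 + s))
a = 18 (a = -6 - 20*6 + 4*6**2 = -6 - 120 + 4*36 = -6 - 120 + 144 = 18)
1/(a + (-7 - 32)*16) = 1/(18 + (-7 - 32)*16) = 1/(18 - 39*16) = 1/(18 - 624) = 1/(-606) = -1/606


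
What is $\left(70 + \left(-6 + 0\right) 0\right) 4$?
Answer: $280$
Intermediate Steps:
$\left(70 + \left(-6 + 0\right) 0\right) 4 = \left(70 - 0\right) 4 = \left(70 + 0\right) 4 = 70 \cdot 4 = 280$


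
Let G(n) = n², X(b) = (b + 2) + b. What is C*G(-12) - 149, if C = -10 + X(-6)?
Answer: -3029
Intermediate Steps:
X(b) = 2 + 2*b (X(b) = (2 + b) + b = 2 + 2*b)
C = -20 (C = -10 + (2 + 2*(-6)) = -10 + (2 - 12) = -10 - 10 = -20)
C*G(-12) - 149 = -20*(-12)² - 149 = -20*144 - 149 = -2880 - 149 = -3029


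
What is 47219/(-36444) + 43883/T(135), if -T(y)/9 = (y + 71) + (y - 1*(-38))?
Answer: -586778687/41436828 ≈ -14.161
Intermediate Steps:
T(y) = -981 - 18*y (T(y) = -9*((y + 71) + (y - 1*(-38))) = -9*((71 + y) + (y + 38)) = -9*((71 + y) + (38 + y)) = -9*(109 + 2*y) = -981 - 18*y)
47219/(-36444) + 43883/T(135) = 47219/(-36444) + 43883/(-981 - 18*135) = 47219*(-1/36444) + 43883/(-981 - 2430) = -47219/36444 + 43883/(-3411) = -47219/36444 + 43883*(-1/3411) = -47219/36444 - 43883/3411 = -586778687/41436828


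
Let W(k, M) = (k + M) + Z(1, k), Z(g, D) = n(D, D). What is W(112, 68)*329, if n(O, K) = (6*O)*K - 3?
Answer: 24820089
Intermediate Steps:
n(O, K) = -3 + 6*K*O (n(O, K) = 6*K*O - 3 = -3 + 6*K*O)
Z(g, D) = -3 + 6*D² (Z(g, D) = -3 + 6*D*D = -3 + 6*D²)
W(k, M) = -3 + M + k + 6*k² (W(k, M) = (k + M) + (-3 + 6*k²) = (M + k) + (-3 + 6*k²) = -3 + M + k + 6*k²)
W(112, 68)*329 = (-3 + 68 + 112 + 6*112²)*329 = (-3 + 68 + 112 + 6*12544)*329 = (-3 + 68 + 112 + 75264)*329 = 75441*329 = 24820089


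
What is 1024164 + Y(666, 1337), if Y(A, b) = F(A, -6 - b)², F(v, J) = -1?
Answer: 1024165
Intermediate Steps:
Y(A, b) = 1 (Y(A, b) = (-1)² = 1)
1024164 + Y(666, 1337) = 1024164 + 1 = 1024165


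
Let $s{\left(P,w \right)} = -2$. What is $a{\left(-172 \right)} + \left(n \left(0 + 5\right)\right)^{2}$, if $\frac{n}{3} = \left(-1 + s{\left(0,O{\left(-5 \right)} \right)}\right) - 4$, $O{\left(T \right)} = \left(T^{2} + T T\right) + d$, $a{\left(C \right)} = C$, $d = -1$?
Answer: $10853$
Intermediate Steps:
$O{\left(T \right)} = -1 + 2 T^{2}$ ($O{\left(T \right)} = \left(T^{2} + T T\right) - 1 = \left(T^{2} + T^{2}\right) - 1 = 2 T^{2} - 1 = -1 + 2 T^{2}$)
$n = -21$ ($n = 3 \left(\left(-1 - 2\right) - 4\right) = 3 \left(-3 - 4\right) = 3 \left(-7\right) = -21$)
$a{\left(-172 \right)} + \left(n \left(0 + 5\right)\right)^{2} = -172 + \left(- 21 \left(0 + 5\right)\right)^{2} = -172 + \left(\left(-21\right) 5\right)^{2} = -172 + \left(-105\right)^{2} = -172 + 11025 = 10853$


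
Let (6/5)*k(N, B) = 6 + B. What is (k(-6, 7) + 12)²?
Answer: 18769/36 ≈ 521.36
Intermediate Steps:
k(N, B) = 5 + 5*B/6 (k(N, B) = 5*(6 + B)/6 = 5 + 5*B/6)
(k(-6, 7) + 12)² = ((5 + (⅚)*7) + 12)² = ((5 + 35/6) + 12)² = (65/6 + 12)² = (137/6)² = 18769/36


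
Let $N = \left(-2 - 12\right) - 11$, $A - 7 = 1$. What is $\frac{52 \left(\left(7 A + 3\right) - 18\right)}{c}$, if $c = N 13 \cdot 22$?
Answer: $- \frac{82}{275} \approx -0.29818$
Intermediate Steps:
$A = 8$ ($A = 7 + 1 = 8$)
$N = -25$ ($N = -14 - 11 = -25$)
$c = -7150$ ($c = \left(-25\right) 13 \cdot 22 = \left(-325\right) 22 = -7150$)
$\frac{52 \left(\left(7 A + 3\right) - 18\right)}{c} = \frac{52 \left(\left(7 \cdot 8 + 3\right) - 18\right)}{-7150} = 52 \left(\left(56 + 3\right) - 18\right) \left(- \frac{1}{7150}\right) = 52 \left(59 - 18\right) \left(- \frac{1}{7150}\right) = 52 \cdot 41 \left(- \frac{1}{7150}\right) = 2132 \left(- \frac{1}{7150}\right) = - \frac{82}{275}$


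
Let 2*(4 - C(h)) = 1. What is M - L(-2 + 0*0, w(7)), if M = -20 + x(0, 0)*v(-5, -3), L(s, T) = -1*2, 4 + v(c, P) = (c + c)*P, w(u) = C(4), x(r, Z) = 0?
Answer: -18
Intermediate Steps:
C(h) = 7/2 (C(h) = 4 - 1/2*1 = 4 - 1/2 = 7/2)
w(u) = 7/2
v(c, P) = -4 + 2*P*c (v(c, P) = -4 + (c + c)*P = -4 + (2*c)*P = -4 + 2*P*c)
L(s, T) = -2
M = -20 (M = -20 + 0*(-4 + 2*(-3)*(-5)) = -20 + 0*(-4 + 30) = -20 + 0*26 = -20 + 0 = -20)
M - L(-2 + 0*0, w(7)) = -20 - 1*(-2) = -20 + 2 = -18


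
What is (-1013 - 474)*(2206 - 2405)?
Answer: 295913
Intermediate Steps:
(-1013 - 474)*(2206 - 2405) = -1487*(-199) = 295913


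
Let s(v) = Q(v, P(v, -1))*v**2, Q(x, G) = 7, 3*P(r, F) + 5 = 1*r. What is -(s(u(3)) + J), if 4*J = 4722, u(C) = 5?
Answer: -2711/2 ≈ -1355.5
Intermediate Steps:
P(r, F) = -5/3 + r/3 (P(r, F) = -5/3 + (1*r)/3 = -5/3 + r/3)
J = 2361/2 (J = (1/4)*4722 = 2361/2 ≈ 1180.5)
s(v) = 7*v**2
-(s(u(3)) + J) = -(7*5**2 + 2361/2) = -(7*25 + 2361/2) = -(175 + 2361/2) = -1*2711/2 = -2711/2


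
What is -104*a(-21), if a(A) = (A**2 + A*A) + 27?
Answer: -94536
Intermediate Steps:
a(A) = 27 + 2*A**2 (a(A) = (A**2 + A**2) + 27 = 2*A**2 + 27 = 27 + 2*A**2)
-104*a(-21) = -104*(27 + 2*(-21)**2) = -104*(27 + 2*441) = -104*(27 + 882) = -104*909 = -94536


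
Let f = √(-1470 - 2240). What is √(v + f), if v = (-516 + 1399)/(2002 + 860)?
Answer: √(280794 + 910116*I*√3710)/954 ≈ 5.5326 + 5.5046*I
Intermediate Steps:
v = 883/2862 ≈ 0.30853
f = I*√3710 (f = √(-3710) = I*√3710 ≈ 60.91*I)
√(v + f) = √(883/2862 + I*√3710)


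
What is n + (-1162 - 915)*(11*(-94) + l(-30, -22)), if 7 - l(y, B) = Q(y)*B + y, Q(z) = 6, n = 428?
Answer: 1797033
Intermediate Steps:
l(y, B) = 7 - y - 6*B (l(y, B) = 7 - (6*B + y) = 7 - (y + 6*B) = 7 + (-y - 6*B) = 7 - y - 6*B)
n + (-1162 - 915)*(11*(-94) + l(-30, -22)) = 428 + (-1162 - 915)*(11*(-94) + (7 - 1*(-30) - 6*(-22))) = 428 - 2077*(-1034 + (7 + 30 + 132)) = 428 - 2077*(-1034 + 169) = 428 - 2077*(-865) = 428 + 1796605 = 1797033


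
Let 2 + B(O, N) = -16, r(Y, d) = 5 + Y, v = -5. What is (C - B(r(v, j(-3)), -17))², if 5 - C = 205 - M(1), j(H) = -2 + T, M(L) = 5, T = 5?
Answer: 31329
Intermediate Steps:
j(H) = 3 (j(H) = -2 + 5 = 3)
C = -195 (C = 5 - (205 - 1*5) = 5 - (205 - 5) = 5 - 1*200 = 5 - 200 = -195)
B(O, N) = -18 (B(O, N) = -2 - 16 = -18)
(C - B(r(v, j(-3)), -17))² = (-195 - 1*(-18))² = (-195 + 18)² = (-177)² = 31329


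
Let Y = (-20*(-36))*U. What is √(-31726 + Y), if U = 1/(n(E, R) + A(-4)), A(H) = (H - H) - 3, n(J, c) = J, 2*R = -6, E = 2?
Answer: I*√32446 ≈ 180.13*I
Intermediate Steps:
R = -3 (R = (½)*(-6) = -3)
A(H) = -3 (A(H) = 0 - 3 = -3)
U = -1 (U = 1/(2 - 3) = 1/(-1) = -1)
Y = -720 (Y = -20*(-36)*(-1) = 720*(-1) = -720)
√(-31726 + Y) = √(-31726 - 720) = √(-32446) = I*√32446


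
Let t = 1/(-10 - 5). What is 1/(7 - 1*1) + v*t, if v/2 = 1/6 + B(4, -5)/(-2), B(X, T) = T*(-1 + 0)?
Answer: 43/90 ≈ 0.47778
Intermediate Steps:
B(X, T) = -T (B(X, T) = T*(-1) = -T)
v = -14/3 (v = 2*(1/6 - 1*(-5)/(-2)) = 2*(1*(⅙) + 5*(-½)) = 2*(⅙ - 5/2) = 2*(-7/3) = -14/3 ≈ -4.6667)
t = -1/15 (t = 1/(-15) = -1/15 ≈ -0.066667)
1/(7 - 1*1) + v*t = 1/(7 - 1*1) - 14/3*(-1/15) = 1/(7 - 1) + 14/45 = 1/6 + 14/45 = ⅙ + 14/45 = 43/90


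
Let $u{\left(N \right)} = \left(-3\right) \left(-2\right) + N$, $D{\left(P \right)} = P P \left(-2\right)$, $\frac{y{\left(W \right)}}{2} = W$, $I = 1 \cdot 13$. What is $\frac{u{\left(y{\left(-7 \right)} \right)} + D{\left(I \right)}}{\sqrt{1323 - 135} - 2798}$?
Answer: $\frac{242027}{1956904} + \frac{519 \sqrt{33}}{1956904} \approx 0.1252$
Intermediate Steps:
$I = 13$
$y{\left(W \right)} = 2 W$
$D{\left(P \right)} = - 2 P^{2}$ ($D{\left(P \right)} = P^{2} \left(-2\right) = - 2 P^{2}$)
$u{\left(N \right)} = 6 + N$
$\frac{u{\left(y{\left(-7 \right)} \right)} + D{\left(I \right)}}{\sqrt{1323 - 135} - 2798} = \frac{\left(6 + 2 \left(-7\right)\right) - 2 \cdot 13^{2}}{\sqrt{1323 - 135} - 2798} = \frac{\left(6 - 14\right) - 338}{\sqrt{1188} - 2798} = \frac{-8 - 338}{6 \sqrt{33} - 2798} = - \frac{346}{-2798 + 6 \sqrt{33}}$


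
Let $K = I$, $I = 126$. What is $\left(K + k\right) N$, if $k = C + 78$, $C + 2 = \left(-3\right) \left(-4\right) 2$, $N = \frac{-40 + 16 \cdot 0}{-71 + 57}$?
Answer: $\frac{4520}{7} \approx 645.71$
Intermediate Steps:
$K = 126$
$N = \frac{20}{7}$ ($N = \frac{-40 + 0}{-14} = \left(-40\right) \left(- \frac{1}{14}\right) = \frac{20}{7} \approx 2.8571$)
$C = 22$ ($C = -2 + \left(-3\right) \left(-4\right) 2 = -2 + 12 \cdot 2 = -2 + 24 = 22$)
$k = 100$ ($k = 22 + 78 = 100$)
$\left(K + k\right) N = \left(126 + 100\right) \frac{20}{7} = 226 \cdot \frac{20}{7} = \frac{4520}{7}$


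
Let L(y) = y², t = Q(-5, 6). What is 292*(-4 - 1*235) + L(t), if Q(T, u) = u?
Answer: -69752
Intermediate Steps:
t = 6
292*(-4 - 1*235) + L(t) = 292*(-4 - 1*235) + 6² = 292*(-4 - 235) + 36 = 292*(-239) + 36 = -69788 + 36 = -69752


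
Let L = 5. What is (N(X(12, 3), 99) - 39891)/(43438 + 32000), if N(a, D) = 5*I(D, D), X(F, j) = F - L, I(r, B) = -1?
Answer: -19948/37719 ≈ -0.52886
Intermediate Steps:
X(F, j) = -5 + F (X(F, j) = F - 1*5 = F - 5 = -5 + F)
N(a, D) = -5 (N(a, D) = 5*(-1) = -5)
(N(X(12, 3), 99) - 39891)/(43438 + 32000) = (-5 - 39891)/(43438 + 32000) = -39896/75438 = -39896*1/75438 = -19948/37719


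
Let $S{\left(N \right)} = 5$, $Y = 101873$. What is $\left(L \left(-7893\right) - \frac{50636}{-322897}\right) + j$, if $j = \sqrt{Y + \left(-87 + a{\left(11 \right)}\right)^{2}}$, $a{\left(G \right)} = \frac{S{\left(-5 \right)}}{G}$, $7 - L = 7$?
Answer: $\frac{50636}{322897} + \frac{\sqrt{13232937}}{11} \approx 330.86$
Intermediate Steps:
$L = 0$ ($L = 7 - 7 = 0$)
$a{\left(G \right)} = \frac{5}{G}$
$j = \frac{\sqrt{13232937}}{11}$ ($j = \sqrt{101873 + \left(-87 + \frac{5}{11}\right)^{2}} = \sqrt{101873 + \left(- \frac{952}{11}\right)^{2}} = \sqrt{101873 + \frac{906304}{121}} = \sqrt{\frac{13232937}{121}} = \frac{\sqrt{13232937}}{11} \approx 330.7$)
$\left(L \left(-7893\right) - \frac{50636}{-322897}\right) + j = \left(0 \left(-7893\right) - \frac{50636}{-322897}\right) + \frac{\sqrt{13232937}}{11} = \left(0 - - \frac{50636}{322897}\right) + \frac{\sqrt{13232937}}{11} = \left(0 + \frac{50636}{322897}\right) + \frac{\sqrt{13232937}}{11} = \frac{50636}{322897} + \frac{\sqrt{13232937}}{11}$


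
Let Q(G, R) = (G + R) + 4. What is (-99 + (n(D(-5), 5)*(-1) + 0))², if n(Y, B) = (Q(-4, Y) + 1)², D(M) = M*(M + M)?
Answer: 7290000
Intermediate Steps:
Q(G, R) = 4 + G + R
D(M) = 2*M² (D(M) = M*(2*M) = 2*M²)
n(Y, B) = (1 + Y)² (n(Y, B) = ((4 - 4 + Y) + 1)² = (Y + 1)² = (1 + Y)²)
(-99 + (n(D(-5), 5)*(-1) + 0))² = (-99 + ((1 + 2*(-5)²)²*(-1) + 0))² = (-99 + ((1 + 2*25)²*(-1) + 0))² = (-99 + ((1 + 50)²*(-1) + 0))² = (-99 + (51²*(-1) + 0))² = (-99 + (2601*(-1) + 0))² = (-99 + (-2601 + 0))² = (-99 - 2601)² = (-2700)² = 7290000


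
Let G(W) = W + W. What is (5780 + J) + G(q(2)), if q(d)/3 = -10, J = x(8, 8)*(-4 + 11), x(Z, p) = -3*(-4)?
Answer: 5804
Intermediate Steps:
x(Z, p) = 12
J = 84 (J = 12*(-4 + 11) = 12*7 = 84)
q(d) = -30 (q(d) = 3*(-10) = -30)
G(W) = 2*W
(5780 + J) + G(q(2)) = (5780 + 84) + 2*(-30) = 5864 - 60 = 5804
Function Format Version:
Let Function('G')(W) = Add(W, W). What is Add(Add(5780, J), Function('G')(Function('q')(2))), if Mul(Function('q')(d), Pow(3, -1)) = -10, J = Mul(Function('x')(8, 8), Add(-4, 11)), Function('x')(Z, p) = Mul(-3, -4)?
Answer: 5804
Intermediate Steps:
Function('x')(Z, p) = 12
J = 84 (J = Mul(12, Add(-4, 11)) = Mul(12, 7) = 84)
Function('q')(d) = -30 (Function('q')(d) = Mul(3, -10) = -30)
Function('G')(W) = Mul(2, W)
Add(Add(5780, J), Function('G')(Function('q')(2))) = Add(Add(5780, 84), Mul(2, -30)) = Add(5864, -60) = 5804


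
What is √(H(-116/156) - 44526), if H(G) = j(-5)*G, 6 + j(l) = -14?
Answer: I*√67701426/39 ≈ 210.98*I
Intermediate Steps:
j(l) = -20 (j(l) = -6 - 14 = -20)
H(G) = -20*G
√(H(-116/156) - 44526) = √(-(-2320)/156 - 44526) = √(-20*(-29/39) - 44526) = √(580/39 - 44526) = √(-1735934/39) = I*√67701426/39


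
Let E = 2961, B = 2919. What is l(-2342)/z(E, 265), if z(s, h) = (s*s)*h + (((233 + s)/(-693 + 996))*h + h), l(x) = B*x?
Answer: -1035699147/351994512700 ≈ -0.0029424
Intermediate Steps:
l(x) = 2919*x
z(s, h) = h + h*s**2 + h*(233/303 + s/303) (z(s, h) = s**2*h + (((233 + s)/303)*h + h) = h*s**2 + (((233 + s)*(1/303))*h + h) = h*s**2 + ((233/303 + s/303)*h + h) = h*s**2 + (h*(233/303 + s/303) + h) = h*s**2 + (h + h*(233/303 + s/303)) = h + h*s**2 + h*(233/303 + s/303))
l(-2342)/z(E, 265) = (2919*(-2342))/(((1/303)*265*(536 + 2961 + 303*2961**2))) = -6836298*303/(265*(536 + 2961 + 303*8767521)) = -6836298*303/(265*(536 + 2961 + 2656558863)) = -6836298/((1/303)*265*2656562360) = -6836298/703989025400/303 = -6836298*303/703989025400 = -1035699147/351994512700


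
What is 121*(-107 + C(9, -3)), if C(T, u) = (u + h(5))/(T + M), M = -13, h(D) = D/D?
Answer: -25773/2 ≈ -12887.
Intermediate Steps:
h(D) = 1
C(T, u) = (1 + u)/(-13 + T) (C(T, u) = (u + 1)/(T - 13) = (1 + u)/(-13 + T))
121*(-107 + C(9, -3)) = 121*(-107 + (1 - 3)/(-13 + 9)) = 121*(-107 - 2/(-4)) = 121*(-107 - ¼*(-2)) = 121*(-107 + ½) = 121*(-213/2) = -25773/2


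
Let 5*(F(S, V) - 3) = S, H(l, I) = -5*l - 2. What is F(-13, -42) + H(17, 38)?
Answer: -433/5 ≈ -86.600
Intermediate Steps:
H(l, I) = -2 - 5*l
F(S, V) = 3 + S/5
F(-13, -42) + H(17, 38) = (3 + (⅕)*(-13)) + (-2 - 5*17) = (3 - 13/5) + (-2 - 85) = ⅖ - 87 = -433/5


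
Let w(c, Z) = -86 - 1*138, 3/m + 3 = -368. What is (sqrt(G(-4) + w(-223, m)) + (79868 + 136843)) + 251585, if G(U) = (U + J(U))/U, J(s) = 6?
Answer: 468296 + I*sqrt(898)/2 ≈ 4.683e+5 + 14.983*I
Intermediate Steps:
m = -3/371 (m = 3/(-3 - 368) = 3/(-371) = 3*(-1/371) = -3/371 ≈ -0.0080862)
w(c, Z) = -224 (w(c, Z) = -86 - 138 = -224)
G(U) = (6 + U)/U (G(U) = (U + 6)/U = (6 + U)/U)
(sqrt(G(-4) + w(-223, m)) + (79868 + 136843)) + 251585 = (sqrt((6 - 4)/(-4) - 224) + (79868 + 136843)) + 251585 = (sqrt(-1/4*2 - 224) + 216711) + 251585 = (sqrt(-1/2 - 224) + 216711) + 251585 = (sqrt(-449/2) + 216711) + 251585 = (I*sqrt(898)/2 + 216711) + 251585 = (216711 + I*sqrt(898)/2) + 251585 = 468296 + I*sqrt(898)/2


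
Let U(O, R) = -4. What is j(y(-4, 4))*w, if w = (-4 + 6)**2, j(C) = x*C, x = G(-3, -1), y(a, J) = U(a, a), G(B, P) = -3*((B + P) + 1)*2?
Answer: -288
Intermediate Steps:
G(B, P) = -6 - 6*B - 6*P (G(B, P) = -3*(1 + B + P)*2 = (-3 - 3*B - 3*P)*2 = -6 - 6*B - 6*P)
y(a, J) = -4
x = 18 (x = -6 - 6*(-3) - 6*(-1) = -6 + 18 + 6 = 18)
j(C) = 18*C
w = 4 (w = 2**2 = 4)
j(y(-4, 4))*w = (18*(-4))*4 = -72*4 = -288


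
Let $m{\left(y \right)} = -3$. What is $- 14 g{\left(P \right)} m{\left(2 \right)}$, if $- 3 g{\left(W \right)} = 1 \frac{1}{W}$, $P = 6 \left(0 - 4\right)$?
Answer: $\frac{7}{12} \approx 0.58333$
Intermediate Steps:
$P = -24$ ($P = 6 \left(-4\right) = -24$)
$g{\left(W \right)} = - \frac{1}{3 W}$ ($g{\left(W \right)} = - \frac{1 \frac{1}{W}}{3} = - \frac{1}{3 W}$)
$- 14 g{\left(P \right)} m{\left(2 \right)} = - 14 \left(- \frac{1}{3 \left(-24\right)}\right) \left(-3\right) = - 14 \left(\left(- \frac{1}{3}\right) \left(- \frac{1}{24}\right)\right) \left(-3\right) = \left(-14\right) \frac{1}{72} \left(-3\right) = \left(- \frac{7}{36}\right) \left(-3\right) = \frac{7}{12}$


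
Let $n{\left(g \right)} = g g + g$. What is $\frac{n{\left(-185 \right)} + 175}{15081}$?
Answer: $\frac{11405}{5027} \approx 2.2687$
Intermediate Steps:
$n{\left(g \right)} = g + g^{2}$ ($n{\left(g \right)} = g^{2} + g = g + g^{2}$)
$\frac{n{\left(-185 \right)} + 175}{15081} = \frac{- 185 \left(1 - 185\right) + 175}{15081} = \left(\left(-185\right) \left(-184\right) + 175\right) \frac{1}{15081} = \left(34040 + 175\right) \frac{1}{15081} = 34215 \cdot \frac{1}{15081} = \frac{11405}{5027}$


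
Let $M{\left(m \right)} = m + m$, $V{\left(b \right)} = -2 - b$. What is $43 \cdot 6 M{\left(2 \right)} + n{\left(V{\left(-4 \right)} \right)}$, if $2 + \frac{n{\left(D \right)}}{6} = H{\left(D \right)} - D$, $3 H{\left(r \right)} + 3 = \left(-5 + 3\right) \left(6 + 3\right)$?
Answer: $966$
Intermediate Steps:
$H{\left(r \right)} = -7$ ($H{\left(r \right)} = -1 + \frac{\left(-5 + 3\right) \left(6 + 3\right)}{3} = -1 + \frac{\left(-2\right) 9}{3} = -1 + \frac{1}{3} \left(-18\right) = -1 - 6 = -7$)
$M{\left(m \right)} = 2 m$
$n{\left(D \right)} = -54 - 6 D$ ($n{\left(D \right)} = -12 + 6 \left(-7 - D\right) = -12 - \left(42 + 6 D\right) = -54 - 6 D$)
$43 \cdot 6 M{\left(2 \right)} + n{\left(V{\left(-4 \right)} \right)} = 43 \cdot 6 \cdot 2 \cdot 2 - \left(54 + 6 \left(-2 - -4\right)\right) = 258 \cdot 4 - \left(54 + 6 \left(-2 + 4\right)\right) = 1032 - 66 = 966$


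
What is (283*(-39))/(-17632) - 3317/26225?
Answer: 230959981/462399200 ≈ 0.49948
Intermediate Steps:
(283*(-39))/(-17632) - 3317/26225 = -11037*(-1/17632) - 3317*1/26225 = 11037/17632 - 3317/26225 = 230959981/462399200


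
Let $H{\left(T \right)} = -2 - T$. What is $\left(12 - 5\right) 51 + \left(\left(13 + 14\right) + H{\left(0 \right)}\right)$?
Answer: $382$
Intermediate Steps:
$\left(12 - 5\right) 51 + \left(\left(13 + 14\right) + H{\left(0 \right)}\right) = \left(12 - 5\right) 51 + \left(\left(13 + 14\right) - 2\right) = 7 \cdot 51 + \left(27 + \left(-2 + 0\right)\right) = 357 + \left(27 - 2\right) = 357 + 25 = 382$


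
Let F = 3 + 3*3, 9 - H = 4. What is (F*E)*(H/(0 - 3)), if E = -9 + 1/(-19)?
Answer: 3440/19 ≈ 181.05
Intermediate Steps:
H = 5 (H = 9 - 1*4 = 9 - 4 = 5)
F = 12 (F = 3 + 9 = 12)
E = -172/19 (E = -9 - 1/19 = -172/19 ≈ -9.0526)
(F*E)*(H/(0 - 3)) = (12*(-172/19))*(5/(0 - 3)) = -2064*5/(19*(-3)) = -(-688)*5/19 = -2064/19*(-5/3) = 3440/19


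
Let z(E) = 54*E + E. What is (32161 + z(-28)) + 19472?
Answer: 50093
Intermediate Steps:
z(E) = 55*E
(32161 + z(-28)) + 19472 = (32161 + 55*(-28)) + 19472 = (32161 - 1540) + 19472 = 30621 + 19472 = 50093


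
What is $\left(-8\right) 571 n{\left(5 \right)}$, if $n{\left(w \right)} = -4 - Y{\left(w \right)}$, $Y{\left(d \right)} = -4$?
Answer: $0$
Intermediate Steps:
$n{\left(w \right)} = 0$ ($n{\left(w \right)} = -4 - -4 = -4 + 4 = 0$)
$\left(-8\right) 571 n{\left(5 \right)} = \left(-8\right) 571 \cdot 0 = \left(-4568\right) 0 = 0$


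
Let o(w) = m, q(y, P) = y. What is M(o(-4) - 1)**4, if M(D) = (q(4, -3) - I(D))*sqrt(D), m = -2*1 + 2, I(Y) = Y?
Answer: 625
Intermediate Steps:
m = 0 (m = -2 + 2 = 0)
o(w) = 0
M(D) = sqrt(D)*(4 - D) (M(D) = (4 - D)*sqrt(D) = sqrt(D)*(4 - D))
M(o(-4) - 1)**4 = (sqrt(0 - 1)*(4 - (0 - 1)))**4 = (sqrt(-1)*(4 - 1*(-1)))**4 = (I*(4 + 1))**4 = (I*5)**4 = (5*I)**4 = 625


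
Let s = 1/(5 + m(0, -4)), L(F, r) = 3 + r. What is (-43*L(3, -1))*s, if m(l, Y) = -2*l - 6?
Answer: 86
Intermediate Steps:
m(l, Y) = -6 - 2*l
s = -1 (s = 1/(5 + (-6 - 2*0)) = 1/(5 + (-6 + 0)) = 1/(5 - 6) = 1/(-1) = -1)
(-43*L(3, -1))*s = -43*(3 - 1)*(-1) = -43*2*(-1) = -86*(-1) = 86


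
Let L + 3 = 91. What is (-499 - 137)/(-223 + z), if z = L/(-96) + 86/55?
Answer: 419760/146753 ≈ 2.8603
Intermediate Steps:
L = 88 (L = -3 + 91 = 88)
z = 427/660 (z = 88/(-96) + 86/55 = 88*(-1/96) + 86*(1/55) = -11/12 + 86/55 = 427/660 ≈ 0.64697)
(-499 - 137)/(-223 + z) = (-499 - 137)/(-223 + 427/660) = -636/(-146753/660) = -636*(-660/146753) = 419760/146753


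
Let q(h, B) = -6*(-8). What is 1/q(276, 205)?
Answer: 1/48 ≈ 0.020833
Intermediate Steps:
q(h, B) = 48
1/q(276, 205) = 1/48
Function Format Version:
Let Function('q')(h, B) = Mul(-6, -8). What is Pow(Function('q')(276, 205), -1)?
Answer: Rational(1, 48) ≈ 0.020833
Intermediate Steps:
Function('q')(h, B) = 48
Pow(Function('q')(276, 205), -1) = Pow(48, -1) = Rational(1, 48)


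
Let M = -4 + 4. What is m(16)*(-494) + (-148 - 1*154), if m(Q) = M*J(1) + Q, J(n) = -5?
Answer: -8206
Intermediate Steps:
M = 0
m(Q) = Q (m(Q) = 0*(-5) + Q = 0 + Q = Q)
m(16)*(-494) + (-148 - 1*154) = 16*(-494) + (-148 - 1*154) = -7904 + (-148 - 154) = -7904 - 302 = -8206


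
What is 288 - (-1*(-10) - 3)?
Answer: 281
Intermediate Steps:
288 - (-1*(-10) - 3) = 288 - (10 - 3) = 288 - 1*7 = 288 - 7 = 281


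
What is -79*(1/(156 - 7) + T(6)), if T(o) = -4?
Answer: 47005/149 ≈ 315.47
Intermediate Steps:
-79*(1/(156 - 7) + T(6)) = -79*(1/(156 - 7) - 4) = -79*(1/149 - 4) = -79*(-595/149) = 47005/149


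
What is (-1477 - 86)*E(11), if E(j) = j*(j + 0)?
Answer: -189123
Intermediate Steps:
E(j) = j² (E(j) = j*j = j²)
(-1477 - 86)*E(11) = (-1477 - 86)*11² = -1563*121 = -189123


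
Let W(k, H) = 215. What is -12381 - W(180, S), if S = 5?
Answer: -12596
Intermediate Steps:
-12381 - W(180, S) = -12381 - 1*215 = -12381 - 215 = -12596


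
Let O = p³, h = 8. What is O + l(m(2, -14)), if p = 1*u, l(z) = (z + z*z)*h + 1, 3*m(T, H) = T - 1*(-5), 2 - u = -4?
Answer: 2513/9 ≈ 279.22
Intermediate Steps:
u = 6 (u = 2 - 1*(-4) = 2 + 4 = 6)
m(T, H) = 5/3 + T/3 (m(T, H) = (T - 1*(-5))/3 = (T + 5)/3 = (5 + T)/3 = 5/3 + T/3)
l(z) = 1 + 8*z + 8*z² (l(z) = (z + z*z)*8 + 1 = (z + z²)*8 + 1 = (8*z + 8*z²) + 1 = 1 + 8*z + 8*z²)
p = 6 (p = 1*6 = 6)
O = 216 (O = 6³ = 216)
O + l(m(2, -14)) = 216 + (1 + 8*(5/3 + (⅓)*2) + 8*(5/3 + (⅓)*2)²) = 216 + (1 + 8*(5/3 + ⅔) + 8*(5/3 + ⅔)²) = 216 + (1 + 8*(7/3) + 8*(7/3)²) = 216 + (1 + 56/3 + 8*(49/9)) = 216 + (1 + 56/3 + 392/9) = 216 + 569/9 = 2513/9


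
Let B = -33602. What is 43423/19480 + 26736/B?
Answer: 469141183/327283480 ≈ 1.4334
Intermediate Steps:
43423/19480 + 26736/B = 43423/19480 + 26736/(-33602) = 43423*(1/19480) + 26736*(-1/33602) = 43423/19480 - 13368/16801 = 469141183/327283480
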